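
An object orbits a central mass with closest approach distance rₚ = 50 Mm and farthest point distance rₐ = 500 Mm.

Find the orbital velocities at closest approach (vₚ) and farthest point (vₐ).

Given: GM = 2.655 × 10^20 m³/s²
rₚ = 50 Mm = 5 × 10^7 m
rₐ = 500 Mm = 5 × 10^8 m
GM = 2.655 × 10^20 m³/s²
a = (rₚ + rₐ)/2 = 2.75 × 10^8 m
Vis-viva: v² = GM (2/r − 1/a)
vₚ² = 2.655 × 10^20 × (4 × 10^-8 − 3.63636 × 10^-9) = 9.65455 × 10^12 m²/s²
vₚ = 3.10718 × 10^6 m/s ≈ 3107 km/s
vₐ² = 2.655 × 10^20 × (4 × 10^-9 − 3.63636 × 10^-9) = 9.65455 × 10^10 m²/s²
vₐ = 310718 m/s ≈ 310.7 km/s

Final answer: vₚ = 3107 km/s, vₐ = 310.7 km/s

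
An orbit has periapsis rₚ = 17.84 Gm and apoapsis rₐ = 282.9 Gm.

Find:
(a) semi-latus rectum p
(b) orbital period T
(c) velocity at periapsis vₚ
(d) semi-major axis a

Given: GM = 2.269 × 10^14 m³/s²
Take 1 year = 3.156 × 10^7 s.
rₚ = 17.84 Gm = 1.784 × 10^10 m
rₐ = 282.9 Gm = 2.829 × 10^11 m
GM = 2.269 × 10^14 m³/s²
a = (rₚ + rₐ)/2 = 1.5037 × 10^11 m
e = (rₐ − rₚ)/(rₐ + rₚ) = (2.6506 × 10^11) / (3.0074 × 10^11) = 0.881359
(a) 1 − e² = 0.223206;  p = a(1 − e²) = 1.5037 × 10^11 × 0.223206 = 3.35635 × 10^10 m ≈ 33.56 Gm
(b) a³ = 3.40004 × 10^33 m³;  T = 2π √(a³/GM) = 2π × 3.87101 × 10^9 s = 2.43223 × 10^10 s ≈ 770.7 years
(c) vₚ² = GM (2/rₚ − 1/a) = 2.269 × 10^14 × (1.12108 × 10^-10 − 6.65026 × 10^-12) = 23928.3 m²/s²;  vₚ = 154.688 m/s ≈ 154.7 m/s
(d) a = 1.5037 × 10^11 m ≈ 150.4 Gm

Final answer:
(a) semi-latus rectum p = 33.56 Gm
(b) orbital period T = 770.7 years
(c) velocity at periapsis vₚ = 154.7 m/s
(d) semi-major axis a = 150.4 Gm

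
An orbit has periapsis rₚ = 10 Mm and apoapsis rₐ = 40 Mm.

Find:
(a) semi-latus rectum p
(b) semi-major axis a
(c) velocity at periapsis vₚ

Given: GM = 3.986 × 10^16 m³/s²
rₚ = 10 Mm = 1 × 10^7 m
rₐ = 40 Mm = 4 × 10^7 m
GM = 3.986 × 10^16 m³/s²
a = (rₚ + rₐ)/2 = 2.5 × 10^7 m
e = (rₐ − rₚ)/(rₐ + rₚ) = (3 × 10^7) / (5 × 10^7) = 0.6
(a) 1 − e² = 0.64;  p = a(1 − e²) = 2.5 × 10^7 × 0.64 = 1.6 × 10^7 m ≈ 16 Mm
(b) a = 2.5 × 10^7 m ≈ 25 Mm
(c) vₚ² = GM (2/rₚ − 1/a) = 3.986 × 10^16 × (2 × 10^-7 − 4 × 10^-8) = 6.3776 × 10^9 m²/s²;  vₚ = 79859.9 m/s ≈ 79.86 km/s

Final answer:
(a) semi-latus rectum p = 16 Mm
(b) semi-major axis a = 25 Mm
(c) velocity at periapsis vₚ = 79.86 km/s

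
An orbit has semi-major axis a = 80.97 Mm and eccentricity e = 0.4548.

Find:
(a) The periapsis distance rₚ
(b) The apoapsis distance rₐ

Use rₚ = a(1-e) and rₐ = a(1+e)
a = 80.97 Mm = 8.097 × 10^7 m
e = 0.4548:  1 − e = 0.5452,  1 + e = 1.4548
(a) rₚ = a(1 − e) = 8.097 × 10^7 m × 0.5452 = 4.41448 × 10^7 m ≈ 44.14 Mm
(b) rₐ = a(1 + e) = 8.097 × 10^7 m × 1.4548 = 1.17795 × 10^8 m ≈ 117.8 Mm

Final answer:
(a) rₚ = 44.14 Mm
(b) rₐ = 117.8 Mm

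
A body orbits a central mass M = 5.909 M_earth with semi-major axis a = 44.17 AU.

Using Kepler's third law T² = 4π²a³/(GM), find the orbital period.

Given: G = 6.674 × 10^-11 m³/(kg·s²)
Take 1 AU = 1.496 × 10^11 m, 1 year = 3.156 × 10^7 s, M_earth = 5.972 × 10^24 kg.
M = 5.909 M_earth = 3.52885 × 10^25 kg
GM = G × M = 6.674 × 10^-11 × 3.52885 × 10^25 = 2.35516 × 10^15 m³/s²
a = 44.17 AU = 6.60783 × 10^12 m
a³ = 2.88521 × 10^38 m³
T = 2π √(a³/GM) = 2π √((2.88521 × 10^38) / (2.35516 × 10^15)) = 2π × 3.50008 × 10^11 s
T = 2.19917 × 10^12 s ≈ 6.968 × 10^4 years

Final answer: 6.968 × 10^4 years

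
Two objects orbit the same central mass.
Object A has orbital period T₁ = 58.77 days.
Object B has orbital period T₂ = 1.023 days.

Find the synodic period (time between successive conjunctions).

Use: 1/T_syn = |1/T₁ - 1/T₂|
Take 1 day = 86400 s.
T₁ = 58.77 days = 5.07773 × 10^6 s
T₂ = 1.023 days = 88387.2 s
1/T₁ = 1.96938 × 10^-7 s⁻¹
1/T₂ = 1.13139 × 10^-5 s⁻¹
|1/T₁ − 1/T₂| = 1.11169 × 10^-5 s⁻¹
T_syn = 1 / |1/T₁ − 1/T₂| = 89953 s ≈ 1.041 days

Final answer: T_syn = 1.041 days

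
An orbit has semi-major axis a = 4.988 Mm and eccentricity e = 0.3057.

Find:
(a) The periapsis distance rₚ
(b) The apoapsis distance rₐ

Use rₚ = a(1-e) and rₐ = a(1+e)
a = 4.988 Mm = 4.988 × 10^6 m
e = 0.3057:  1 − e = 0.6943,  1 + e = 1.3057
(a) rₚ = a(1 − e) = 4.988 × 10^6 m × 0.6943 = 3.46317 × 10^6 m ≈ 3.463 Mm
(b) rₐ = a(1 + e) = 4.988 × 10^6 m × 1.3057 = 6.51283 × 10^6 m ≈ 6.513 Mm

Final answer:
(a) rₚ = 3.463 Mm
(b) rₐ = 6.513 Mm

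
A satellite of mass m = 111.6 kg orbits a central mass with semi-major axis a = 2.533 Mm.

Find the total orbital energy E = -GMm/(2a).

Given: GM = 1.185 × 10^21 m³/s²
a = 2.533 Mm = 2.533 × 10^6 m
GM = 1.185 × 10^21 m³/s²
2a = 5.066 × 10^6 m
GMm = 1.185 × 10^21 × 111.6 = 1.32246 × 10^23 m³·kg/s²
E = −GMm/(2a) = -2.61046 × 10^16 J ≈ -26.1 PJ

Final answer: -26.1 PJ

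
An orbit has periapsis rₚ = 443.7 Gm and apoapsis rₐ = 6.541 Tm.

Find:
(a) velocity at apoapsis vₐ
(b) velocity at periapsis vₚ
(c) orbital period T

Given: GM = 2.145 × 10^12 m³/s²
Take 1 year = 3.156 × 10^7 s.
rₚ = 443.7 Gm = 4.437 × 10^11 m
rₐ = 6.541 Tm = 6.541 × 10^12 m
GM = 2.145 × 10^12 m³/s²
a = (rₚ + rₐ)/2 = 3.49235 × 10^12 m
e = (rₐ − rₚ)/(rₐ + rₚ) = (6.0973 × 10^12) / (6.9847 × 10^12) = 0.872951
(a) vₐ² = GM (2/rₐ − 1/a) = 2.145 × 10^12 × (3.05764 × 10^-13 − 2.8634 × 10^-13) = 0.0416634 m²/s²;  vₐ = 0.204116 m/s ≈ 0.2041 m/s
(b) vₚ² = GM (2/rₚ − 1/a) = 2.145 × 10^12 × (4.50755 × 10^-12 − 2.8634 × 10^-13) = 9.0545 m²/s²;  vₚ = 3.00907 m/s ≈ 3.009 m/s
(c) a³ = 4.25945 × 10^37 m³;  T = 2π √(a³/GM) = 2π × 4.45618 × 10^12 s = 2.7999 × 10^13 s ≈ 8.872 × 10^5 years

Final answer:
(a) velocity at apoapsis vₐ = 0.2041 m/s
(b) velocity at periapsis vₚ = 3.009 m/s
(c) orbital period T = 8.872 × 10^5 years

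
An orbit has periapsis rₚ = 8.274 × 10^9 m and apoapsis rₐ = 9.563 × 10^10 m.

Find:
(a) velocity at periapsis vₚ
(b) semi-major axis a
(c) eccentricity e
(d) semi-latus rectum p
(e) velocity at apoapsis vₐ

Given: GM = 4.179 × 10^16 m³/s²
rₚ = 8.274 × 10^9 m
rₐ = 9.563 × 10^10 m
GM = 4.179 × 10^16 m³/s²
a = (rₚ + rₐ)/2 = 5.1952 × 10^10 m
e = (rₐ − rₚ)/(rₐ + rₚ) = (8.7356 × 10^10) / (1.03904 × 10^11) = 0.840738
(a) vₚ² = GM (2/rₚ − 1/a) = 4.179 × 10^16 × (2.41721 × 10^-10 − 1.92485 × 10^-11) = 9.29713 × 10^6 m²/s²;  vₚ = 3049.12 m/s ≈ 3.049 km/s
(b) a = 5.1952 × 10^10 m ≈ 5.195 × 10^10 m
(c) e = 0.840738 ≈ 0.8407
(d) 1 − e² = 0.29316;  p = a(1 − e²) = 5.1952 × 10^10 × 0.29316 = 1.52303 × 10^10 m ≈ 1.523 × 10^10 m
(e) vₐ² = GM (2/rₐ − 1/a) = 4.179 × 10^16 × (2.09139 × 10^-11 − 1.92485 × 10^-11) = 69597.2 m²/s²;  vₐ = 263.813 m/s ≈ 263.8 m/s

Final answer:
(a) velocity at periapsis vₚ = 3.049 km/s
(b) semi-major axis a = 5.195 × 10^10 m
(c) eccentricity e = 0.8407
(d) semi-latus rectum p = 1.523 × 10^10 m
(e) velocity at apoapsis vₐ = 263.8 m/s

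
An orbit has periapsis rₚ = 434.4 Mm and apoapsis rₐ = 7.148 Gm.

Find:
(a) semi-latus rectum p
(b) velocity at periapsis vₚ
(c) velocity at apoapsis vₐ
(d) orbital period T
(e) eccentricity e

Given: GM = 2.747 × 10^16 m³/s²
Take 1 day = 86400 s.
rₚ = 434.4 Mm = 4.344 × 10^8 m
rₐ = 7.148 Gm = 7.148 × 10^9 m
GM = 2.747 × 10^16 m³/s²
a = (rₚ + rₐ)/2 = 3.7912 × 10^9 m
e = (rₐ − rₚ)/(rₐ + rₚ) = (6.7136 × 10^9) / (7.5824 × 10^9) = 0.885419
(a) 1 − e² = 0.216033;  p = a(1 − e²) = 3.7912 × 10^9 × 0.216033 = 8.19026 × 10^8 m ≈ 819 Mm
(b) vₚ² = GM (2/rₚ − 1/a) = 2.747 × 10^16 × (4.60405 × 10^-9 − 2.63769 × 10^-10) = 1.19228 × 10^8 m²/s²;  vₚ = 10919.1 m/s ≈ 10.92 km/s
(c) vₐ² = GM (2/rₐ − 1/a) = 2.747 × 10^16 × (2.79799 × 10^-10 − 2.63769 × 10^-10) = 440339 m²/s²;  vₐ = 663.581 m/s ≈ 663.6 m/s
(d) a³ = 5.44917 × 10^28 m³;  T = 2π √(a³/GM) = 2π × 1.40843 × 10^6 s = 8.84944 × 10^6 s ≈ 102.4 days
(e) e = 0.885419 ≈ 0.8854

Final answer:
(a) semi-latus rectum p = 819 Mm
(b) velocity at periapsis vₚ = 10.92 km/s
(c) velocity at apoapsis vₐ = 663.6 m/s
(d) orbital period T = 102.4 days
(e) eccentricity e = 0.8854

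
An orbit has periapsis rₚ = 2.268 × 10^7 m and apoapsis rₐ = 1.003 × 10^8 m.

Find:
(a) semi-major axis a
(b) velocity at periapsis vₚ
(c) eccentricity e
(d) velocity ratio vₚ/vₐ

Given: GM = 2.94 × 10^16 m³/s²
rₚ = 2.268 × 10^7 m
rₐ = 1.003 × 10^8 m
GM = 2.94 × 10^16 m³/s²
a = (rₚ + rₐ)/2 = 6.149 × 10^7 m
e = (rₐ − rₚ)/(rₐ + rₚ) = (7.762 × 10^7) / (1.2298 × 10^8) = 0.63116
(a) a = 6.149 × 10^7 m ≈ 6.149 × 10^7 m
(b) vₚ² = GM (2/rₚ − 1/a) = 2.94 × 10^16 × (8.81834 × 10^-8 − 1.62628 × 10^-8) = 2.11447 × 10^9 m²/s²;  vₚ = 45983.3 m/s ≈ 45.98 km/s
(c) e = 0.63116 ≈ 0.6312
(d) vₚ/vₐ = rₐ/rₚ (angular momentum) = (1.003 × 10^8) / (2.268 × 10^7) = 4.4224 ≈ 4.422

Final answer:
(a) semi-major axis a = 6.149 × 10^7 m
(b) velocity at periapsis vₚ = 45.98 km/s
(c) eccentricity e = 0.6312
(d) velocity ratio vₚ/vₐ = 4.422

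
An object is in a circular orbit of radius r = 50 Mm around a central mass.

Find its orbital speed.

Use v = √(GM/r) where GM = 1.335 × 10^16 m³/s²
r = 50 Mm = 5 × 10^7 m
GM = 1.335 × 10^16 m³/s²
GM/r = (1.335 × 10^16) / (5 × 10^7) = 2.67 × 10^8 m²/s²
v = √(GM/r) = 16340.1 m/s ≈ 16.34 km/s

Final answer: 16.34 km/s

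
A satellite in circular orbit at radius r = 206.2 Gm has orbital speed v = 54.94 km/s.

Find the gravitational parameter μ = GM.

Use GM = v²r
r = 206.2 Gm = 2.062 × 10^11 m
v = 54.94 km/s = 54940 m/s
v² = 3.0184 × 10^9 m²/s²
GM = v²r = 3.0184 × 10^9 × 2.062 × 10^11 = 6.22395 × 10^20 m³/s²
GM ≈ 6.224 × 10^20 m³/s²

Final answer: GM = 6.224 × 10^20 m³/s²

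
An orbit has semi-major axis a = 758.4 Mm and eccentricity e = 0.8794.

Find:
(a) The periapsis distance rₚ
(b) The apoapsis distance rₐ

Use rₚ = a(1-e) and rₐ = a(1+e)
a = 758.4 Mm = 7.584 × 10^8 m
e = 0.8794:  1 − e = 0.1206,  1 + e = 1.8794
(a) rₚ = a(1 − e) = 7.584 × 10^8 m × 0.1206 = 9.1463 × 10^7 m ≈ 91.46 Mm
(b) rₐ = a(1 + e) = 7.584 × 10^8 m × 1.8794 = 1.42534 × 10^9 m ≈ 1.425 Gm

Final answer:
(a) rₚ = 91.46 Mm
(b) rₐ = 1.425 Gm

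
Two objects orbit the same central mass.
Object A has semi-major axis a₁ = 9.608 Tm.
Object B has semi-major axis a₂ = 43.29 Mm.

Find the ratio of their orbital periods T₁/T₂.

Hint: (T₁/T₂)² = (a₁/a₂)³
a₁ = 9.608 Tm = 9.608 × 10^12 m
a₂ = 43.29 Mm = 4.329 × 10^7 m
a₁/a₂ = 221945
T₁/T₂ = (a₁/a₂)^(3/2) = (221945)^1.5 = 1.04561 × 10^8

Final answer: T₁/T₂ = 1.046 × 10^8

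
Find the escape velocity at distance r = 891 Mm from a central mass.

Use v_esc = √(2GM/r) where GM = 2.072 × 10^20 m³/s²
r = 891 Mm = 8.91 × 10^8 m
GM = 2.072 × 10^20 m³/s²
2GM/r = 2 × (2.072 × 10^20) / (8.91 × 10^8) = 4.65095 × 10^11 m²/s²
v_esc = √(2GM/r) = 681979 m/s ≈ 682 km/s

Final answer: 682 km/s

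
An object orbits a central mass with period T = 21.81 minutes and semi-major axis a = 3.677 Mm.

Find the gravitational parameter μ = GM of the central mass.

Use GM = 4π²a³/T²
T = 21.81 minutes = 1308.6 s
a = 3.677 Mm = 3.677 × 10^6 m
a³ = 4.97142 × 10^19 m³
T² = 1.71243 × 10^6 s²
GM = 4π² × (4.97142 × 10^19) / (1.71243 × 10^6) = 1.14611 × 10^15 m³/s²
GM ≈ 1.146 × 10^15 m³/s²

Final answer: GM = 1.146 × 10^15 m³/s²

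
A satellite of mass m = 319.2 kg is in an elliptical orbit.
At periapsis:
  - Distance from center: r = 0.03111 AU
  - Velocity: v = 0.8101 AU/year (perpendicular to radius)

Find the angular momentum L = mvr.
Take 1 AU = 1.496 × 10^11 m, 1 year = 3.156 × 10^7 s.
r = 0.03111 AU = 4.65406 × 10^9 m
v = 0.8101 AU/year = 3840.02 m/s
vr = 3840.02 × 4.65406 × 10^9 = 1.78717 × 10^13 m²/s
L = m × vr = 319.2 × 1.78717 × 10^13 = 5.70463 × 10^15 kg·m²/s ≈ 5.705 × 10^15 kg·m²/s

Final answer: L = 5.705 × 10^15 kg·m²/s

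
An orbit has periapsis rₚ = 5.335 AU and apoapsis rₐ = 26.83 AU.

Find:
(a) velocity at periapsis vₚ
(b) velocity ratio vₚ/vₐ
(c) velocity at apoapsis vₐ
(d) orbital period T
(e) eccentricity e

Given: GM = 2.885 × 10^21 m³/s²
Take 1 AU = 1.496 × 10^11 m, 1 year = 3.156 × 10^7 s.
rₚ = 5.335 AU = 7.98116 × 10^11 m
rₐ = 26.83 AU = 4.01377 × 10^12 m
GM = 2.885 × 10^21 m³/s²
a = (rₚ + rₐ)/2 = 2.40594 × 10^12 m
e = (rₐ − rₚ)/(rₐ + rₚ) = (3.21565 × 10^12) / (4.81188 × 10^12) = 0.668273
(a) vₚ² = GM (2/rₚ − 1/a) = 2.885 × 10^21 × (2.5059 × 10^-12 − 4.15638 × 10^-13) = 6.03041 × 10^9 m²/s²;  vₚ = 77655.7 m/s ≈ 16.38 AU/year
(b) vₚ/vₐ = rₐ/rₚ (angular momentum) = (4.01377 × 10^12) / (7.98116 × 10^11) = 5.02905 ≈ 5.029
(c) vₐ² = GM (2/rₐ − 1/a) = 2.885 × 10^21 × (4.98285 × 10^-13 − 4.15638 × 10^-13) = 2.38437 × 10^8 m²/s²;  vₐ = 15441.4 m/s ≈ 3.258 AU/year
(d) a³ = 1.39269 × 10^37 m³;  T = 2π √(a³/GM) = 2π × 6.94792 × 10^7 s = 4.36551 × 10^8 s ≈ 13.83 years
(e) e = 0.668273 ≈ 0.6683

Final answer:
(a) velocity at periapsis vₚ = 16.38 AU/year
(b) velocity ratio vₚ/vₐ = 5.029
(c) velocity at apoapsis vₐ = 3.258 AU/year
(d) orbital period T = 13.83 years
(e) eccentricity e = 0.6683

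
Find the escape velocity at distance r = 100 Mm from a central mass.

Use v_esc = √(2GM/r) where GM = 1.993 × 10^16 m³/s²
r = 100 Mm = 1 × 10^8 m
GM = 1.993 × 10^16 m³/s²
2GM/r = 2 × (1.993 × 10^16) / (1 × 10^8) = 3.986 × 10^8 m²/s²
v_esc = √(2GM/r) = 19965 m/s ≈ 19.96 km/s

Final answer: 19.96 km/s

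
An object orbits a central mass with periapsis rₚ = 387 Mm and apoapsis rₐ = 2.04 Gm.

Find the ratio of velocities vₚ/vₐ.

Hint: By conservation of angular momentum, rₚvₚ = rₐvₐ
rₚ = 387 Mm = 3.87 × 10^8 m
rₐ = 2.04 Gm = 2.04 × 10^9 m
rₚvₚ = rₐvₐ  ⇒  vₚ/vₐ = rₐ/rₚ
vₚ/vₐ = (2.04 × 10^9) / (3.87 × 10^8) = 5.27132

Final answer: vₚ/vₐ = 5.271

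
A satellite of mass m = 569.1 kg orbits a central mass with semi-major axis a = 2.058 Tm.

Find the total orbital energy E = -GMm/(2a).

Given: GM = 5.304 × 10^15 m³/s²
a = 2.058 Tm = 2.058 × 10^12 m
GM = 5.304 × 10^15 m³/s²
2a = 4.116 × 10^12 m
GMm = 5.304 × 10^15 × 569.1 = 3.01851 × 10^18 m³·kg/s²
E = −GMm/(2a) = -733359 J ≈ -733.4 kJ

Final answer: -733.4 kJ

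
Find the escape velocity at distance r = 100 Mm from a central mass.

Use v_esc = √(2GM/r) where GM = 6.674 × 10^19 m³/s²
r = 100 Mm = 1 × 10^8 m
GM = 6.674 × 10^19 m³/s²
2GM/r = 2 × (6.674 × 10^19) / (1 × 10^8) = 1.3348 × 10^12 m²/s²
v_esc = √(2GM/r) = 1.15534 × 10^6 m/s ≈ 1155 km/s

Final answer: 1155 km/s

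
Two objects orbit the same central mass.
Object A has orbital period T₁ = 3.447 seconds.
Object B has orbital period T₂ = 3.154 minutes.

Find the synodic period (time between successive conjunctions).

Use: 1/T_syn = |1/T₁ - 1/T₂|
T₁ = 3.447 seconds
T₂ = 3.154 minutes = 189.24 s
1/T₁ = 0.290107 s⁻¹
1/T₂ = 0.0052843 s⁻¹
|1/T₁ − 1/T₂| = 0.284823 s⁻¹
T_syn = 1 / |1/T₁ − 1/T₂| = 3.51095 s ≈ 3.511 seconds

Final answer: T_syn = 3.511 seconds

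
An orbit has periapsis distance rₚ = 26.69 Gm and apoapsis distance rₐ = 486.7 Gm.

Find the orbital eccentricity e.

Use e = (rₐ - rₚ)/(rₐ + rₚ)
rₚ = 26.69 Gm = 2.669 × 10^10 m
rₐ = 486.7 Gm = 4.867 × 10^11 m
rₐ − rₚ = 4.6001 × 10^11 m
rₐ + rₚ = 5.1339 × 10^11 m
e = (rₐ − rₚ)/(rₐ + rₚ) = 0.896024

Final answer: e = 0.896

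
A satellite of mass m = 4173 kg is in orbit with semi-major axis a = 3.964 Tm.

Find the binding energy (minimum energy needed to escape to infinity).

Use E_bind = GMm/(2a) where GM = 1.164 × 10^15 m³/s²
a = 3.964 Tm = 3.964 × 10^12 m
GM = 1.164 × 10^15 m³/s²
m = 4173 kg
GMm = 1.164 × 10^15 × 4173 = 4.85737 × 10^18 m³·kg/s²
2a = 7.928 × 10^12 m
E_bind = GMm/(2a) = 612686 J ≈ 612.7 kJ

Final answer: 612.7 kJ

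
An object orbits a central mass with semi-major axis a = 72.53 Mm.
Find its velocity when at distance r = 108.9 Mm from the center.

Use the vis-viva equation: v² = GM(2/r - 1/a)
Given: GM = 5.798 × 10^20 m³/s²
a = 72.53 Mm = 7.253 × 10^7 m
r = 108.9 Mm = 1.089 × 10^8 m
GM = 5.798 × 10^20 m³/s²
2/r − 1/a = 1.83655 × 10^-8 − 1.37874 × 10^-8 = 4.57807 × 10^-9 m⁻¹
v² = GM (2/r − 1/a) = 2.65437 × 10^12 m²/s²
v = 1.62922 × 10^6 m/s ≈ 1629 km/s

Final answer: 1629 km/s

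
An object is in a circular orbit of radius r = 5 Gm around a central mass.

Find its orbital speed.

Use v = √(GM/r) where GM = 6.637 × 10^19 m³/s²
r = 5 Gm = 5 × 10^9 m
GM = 6.637 × 10^19 m³/s²
GM/r = (6.637 × 10^19) / (5 × 10^9) = 1.3274 × 10^10 m²/s²
v = √(GM/r) = 115213 m/s ≈ 115.2 km/s

Final answer: 115.2 km/s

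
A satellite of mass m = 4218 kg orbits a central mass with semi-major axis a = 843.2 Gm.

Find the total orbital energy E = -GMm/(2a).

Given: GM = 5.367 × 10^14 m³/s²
a = 843.2 Gm = 8.432 × 10^11 m
GM = 5.367 × 10^14 m³/s²
2a = 1.6864 × 10^12 m
GMm = 5.367 × 10^14 × 4218 = 2.2638 × 10^18 m³·kg/s²
E = −GMm/(2a) = -1.34239 × 10^6 J ≈ -1.342 MJ

Final answer: -1.342 MJ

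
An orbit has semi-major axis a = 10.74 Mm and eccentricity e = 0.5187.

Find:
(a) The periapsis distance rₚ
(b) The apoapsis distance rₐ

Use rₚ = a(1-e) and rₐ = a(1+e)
a = 10.74 Mm = 1.074 × 10^7 m
e = 0.5187:  1 − e = 0.4813,  1 + e = 1.5187
(a) rₚ = a(1 − e) = 1.074 × 10^7 m × 0.4813 = 5.16916 × 10^6 m ≈ 5.169 Mm
(b) rₐ = a(1 + e) = 1.074 × 10^7 m × 1.5187 = 1.63108 × 10^7 m ≈ 16.31 Mm

Final answer:
(a) rₚ = 5.169 Mm
(b) rₐ = 16.31 Mm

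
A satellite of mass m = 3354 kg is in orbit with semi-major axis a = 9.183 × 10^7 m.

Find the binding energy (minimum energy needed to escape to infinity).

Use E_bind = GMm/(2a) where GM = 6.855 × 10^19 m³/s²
a = 9.183 × 10^7 m
GM = 6.855 × 10^19 m³/s²
m = 3354 kg
GMm = 6.855 × 10^19 × 3354 = 2.29917 × 10^23 m³·kg/s²
2a = 1.8366 × 10^8 m
E_bind = GMm/(2a) = 1.25186 × 10^15 J ≈ 1.252 PJ

Final answer: 1.252 PJ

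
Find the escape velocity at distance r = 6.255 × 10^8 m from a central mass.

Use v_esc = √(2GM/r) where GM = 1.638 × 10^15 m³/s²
r = 6.255 × 10^8 m
GM = 1.638 × 10^15 m³/s²
2GM/r = 2 × (1.638 × 10^15) / (6.255 × 10^8) = 5.23741 × 10^6 m²/s²
v_esc = √(2GM/r) = 2288.54 m/s ≈ 2.289 km/s

Final answer: 2.289 km/s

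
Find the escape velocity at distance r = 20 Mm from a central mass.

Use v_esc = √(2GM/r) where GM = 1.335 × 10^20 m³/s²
r = 20 Mm = 2 × 10^7 m
GM = 1.335 × 10^20 m³/s²
2GM/r = 2 × (1.335 × 10^20) / (2 × 10^7) = 1.335 × 10^13 m²/s²
v_esc = √(2GM/r) = 3.65377 × 10^6 m/s ≈ 3654 km/s

Final answer: 3654 km/s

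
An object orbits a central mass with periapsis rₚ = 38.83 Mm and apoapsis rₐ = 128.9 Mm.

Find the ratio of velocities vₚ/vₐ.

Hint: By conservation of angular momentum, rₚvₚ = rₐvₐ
rₚ = 38.83 Mm = 3.883 × 10^7 m
rₐ = 128.9 Mm = 1.289 × 10^8 m
rₚvₚ = rₐvₐ  ⇒  vₚ/vₐ = rₐ/rₚ
vₚ/vₐ = (1.289 × 10^8) / (3.883 × 10^7) = 3.3196

Final answer: vₚ/vₐ = 3.32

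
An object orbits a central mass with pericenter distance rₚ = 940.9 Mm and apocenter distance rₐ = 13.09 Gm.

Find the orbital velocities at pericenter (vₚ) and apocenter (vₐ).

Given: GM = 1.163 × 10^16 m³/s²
rₚ = 940.9 Mm = 9.409 × 10^8 m
rₐ = 13.09 Gm = 1.309 × 10^10 m
GM = 1.163 × 10^16 m³/s²
a = (rₚ + rₐ)/2 = 7.01545 × 10^9 m
Vis-viva: v² = GM (2/r − 1/a)
vₚ² = 1.163 × 10^16 × (2.12562 × 10^-9 − 1.42543 × 10^-10) = 2.30632 × 10^7 m²/s²
vₚ = 4802.42 m/s ≈ 4.802 km/s
vₐ² = 1.163 × 10^16 × (1.52788 × 10^-10 − 1.42543 × 10^-10) = 119159 m²/s²
vₐ = 345.195 m/s ≈ 345.2 m/s

Final answer: vₚ = 4.802 km/s, vₐ = 345.2 m/s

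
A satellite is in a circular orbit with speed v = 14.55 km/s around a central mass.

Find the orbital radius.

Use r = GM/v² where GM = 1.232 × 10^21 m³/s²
v = 14.55 km/s = 14550 m/s
GM = 1.232 × 10^21 m³/s²
v² = 2.11702 × 10^8 m²/s²
r = GM/v² = (1.232 × 10^21) / (2.11702 × 10^8) = 5.81949 × 10^12 m ≈ 5.819 Tm

Final answer: 5.819 Tm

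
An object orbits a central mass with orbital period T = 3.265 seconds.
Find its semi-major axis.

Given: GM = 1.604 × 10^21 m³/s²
T = 3.265 seconds
GM = 1.604 × 10^21 m³/s²
Kepler's third law: a³ = GM T² / (4π²)
T² = 10.6602 s²
a³ = (1.604 × 10^21) × 10.6602 / (4π²) = 4.33123 × 10^20 m³
a = (a³)^(1/3) = 7.56607 × 10^6 m ≈ 7.566 Mm

Final answer: 7.566 Mm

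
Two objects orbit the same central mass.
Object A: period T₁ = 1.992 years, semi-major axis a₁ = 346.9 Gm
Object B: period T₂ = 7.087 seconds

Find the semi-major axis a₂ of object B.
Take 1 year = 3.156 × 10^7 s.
T₁ = 1.992 years = 6.28675 × 10^7 s
T₂ = 7.087 seconds
a₁ = 346.9 Gm = 3.469 × 10^11 m
Kepler's third law: (T₂/T₁)² = (a₂/a₁)³  ⇒  a₂ = a₁ (T₂/T₁)^(2/3)
T₂/T₁ = 1.12729 × 10^-7
(T₂/T₁)^(2/3) = 2.33359 × 10^-5
a₂ = 3.469 × 10^11 m × 2.33359 × 10^-5 = 8.09521 × 10^6 m ≈ 8.095 Mm

Final answer: a₂ = 8.095 Mm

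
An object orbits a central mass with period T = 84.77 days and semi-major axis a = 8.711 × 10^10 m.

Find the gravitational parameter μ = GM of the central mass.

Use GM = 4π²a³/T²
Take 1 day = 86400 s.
T = 84.77 days = 7.32413 × 10^6 s
a = 8.711 × 10^10 m
a³ = 6.61004 × 10^32 m³
T² = 5.36429 × 10^13 s²
GM = 4π² × (6.61004 × 10^32) / (5.36429 × 10^13) = 4.86465 × 10^20 m³/s²
GM ≈ 4.865 × 10^20 m³/s²

Final answer: GM = 4.865 × 10^20 m³/s²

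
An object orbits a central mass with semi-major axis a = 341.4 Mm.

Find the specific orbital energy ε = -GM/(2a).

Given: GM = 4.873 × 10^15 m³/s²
a = 341.4 Mm = 3.414 × 10^8 m
GM = 4.873 × 10^15 m³/s²
2a = 6.828 × 10^8 m
ε = −GM/(2a) = -7.13679 × 10^6 J/kg ≈ -7.137 MJ/kg

Final answer: -7.137 MJ/kg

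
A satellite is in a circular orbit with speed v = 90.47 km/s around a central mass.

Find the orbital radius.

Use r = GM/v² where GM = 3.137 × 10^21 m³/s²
v = 90.47 km/s = 90470 m/s
GM = 3.137 × 10^21 m³/s²
v² = 8.18482 × 10^9 m²/s²
r = GM/v² = (3.137 × 10^21) / (8.18482 × 10^9) = 3.8327 × 10^11 m ≈ 3.833 × 10^11 m

Final answer: 3.833 × 10^11 m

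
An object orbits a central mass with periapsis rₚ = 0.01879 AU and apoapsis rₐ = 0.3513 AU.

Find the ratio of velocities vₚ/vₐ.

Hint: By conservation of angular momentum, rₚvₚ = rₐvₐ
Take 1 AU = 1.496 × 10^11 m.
rₚ = 0.01879 AU = 2.81098 × 10^9 m
rₐ = 0.3513 AU = 5.25545 × 10^10 m
rₚvₚ = rₐvₐ  ⇒  vₚ/vₐ = rₐ/rₚ
vₚ/vₐ = (5.25545 × 10^10) / (2.81098 × 10^9) = 18.6961

Final answer: vₚ/vₐ = 18.7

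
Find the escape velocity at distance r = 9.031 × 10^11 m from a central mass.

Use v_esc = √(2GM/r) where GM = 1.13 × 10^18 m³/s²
r = 9.031 × 10^11 m
GM = 1.13 × 10^18 m³/s²
2GM/r = 2 × (1.13 × 10^18) / (9.031 × 10^11) = 2.50249 × 10^6 m²/s²
v_esc = √(2GM/r) = 1581.93 m/s ≈ 1.582 km/s

Final answer: 1.582 km/s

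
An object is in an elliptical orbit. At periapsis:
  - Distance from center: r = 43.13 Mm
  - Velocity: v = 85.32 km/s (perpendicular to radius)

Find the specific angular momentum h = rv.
r = 43.13 Mm = 4.313 × 10^7 m
v = 85.32 km/s = 85320 m/s
h = rv = 4.313 × 10^7 × 85320 = 3.67985 × 10^12 m²/s ≈ 3.68 × 10^12 m²/s

Final answer: h = 3.68 × 10^12 m²/s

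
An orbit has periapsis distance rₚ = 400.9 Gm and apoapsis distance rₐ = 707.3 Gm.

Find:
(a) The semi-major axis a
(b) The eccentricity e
rₚ = 400.9 Gm = 4.009 × 10^11 m
rₐ = 707.3 Gm = 7.073 × 10^11 m
(a) a = (rₚ + rₐ)/2 = 5.541 × 10^11 m ≈ 554.1 Gm
(b) e = (rₐ − rₚ)/(rₐ + rₚ) = (3.064 × 10^11) / (1.1082 × 10^12) = 0.276484

Final answer:
(a) a = 554.1 Gm
(b) e = 0.2765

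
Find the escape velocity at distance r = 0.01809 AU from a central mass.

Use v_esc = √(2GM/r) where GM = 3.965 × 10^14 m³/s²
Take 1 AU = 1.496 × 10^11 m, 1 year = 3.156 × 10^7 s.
r = 0.01809 AU = 2.70626 × 10^9 m
GM = 3.965 × 10^14 m³/s²
2GM/r = 2 × (3.965 × 10^14) / (2.70626 × 10^9) = 293024 m²/s²
v_esc = √(2GM/r) = 541.317 m/s ≈ 0.1142 AU/year

Final answer: 0.1142 AU/year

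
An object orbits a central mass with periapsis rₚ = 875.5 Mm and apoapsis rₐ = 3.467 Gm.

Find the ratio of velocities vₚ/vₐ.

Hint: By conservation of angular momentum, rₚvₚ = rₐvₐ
rₚ = 875.5 Mm = 8.755 × 10^8 m
rₐ = 3.467 Gm = 3.467 × 10^9 m
rₚvₚ = rₐvₐ  ⇒  vₚ/vₐ = rₐ/rₚ
vₚ/vₐ = (3.467 × 10^9) / (8.755 × 10^8) = 3.96002

Final answer: vₚ/vₐ = 3.96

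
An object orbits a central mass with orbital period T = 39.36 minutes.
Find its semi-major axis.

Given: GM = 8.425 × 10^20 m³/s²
T = 39.36 minutes = 2361.6 s
GM = 8.425 × 10^20 m³/s²
Kepler's third law: a³ = GM T² / (4π²)
T² = 5.57715 × 10^6 s²
a³ = (8.425 × 10^20) × (5.57715 × 10^6) / (4π²) = 1.19021 × 10^26 m³
a = (a³)^(1/3) = 4.91897 × 10^8 m ≈ 4.919 × 10^8 m

Final answer: 4.919 × 10^8 m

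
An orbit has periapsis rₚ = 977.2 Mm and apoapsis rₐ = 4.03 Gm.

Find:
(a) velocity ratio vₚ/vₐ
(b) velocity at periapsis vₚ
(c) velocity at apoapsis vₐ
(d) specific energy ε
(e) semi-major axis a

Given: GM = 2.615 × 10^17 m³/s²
rₚ = 977.2 Mm = 9.772 × 10^8 m
rₐ = 4.03 Gm = 4.03 × 10^9 m
GM = 2.615 × 10^17 m³/s²
a = (rₚ + rₐ)/2 = 2.5036 × 10^9 m
e = (rₐ − rₚ)/(rₐ + rₚ) = (3.0528 × 10^9) / (5.0072 × 10^9) = 0.609682
(a) vₚ/vₐ = rₐ/rₚ (angular momentum) = (4.03 × 10^9) / (9.772 × 10^8) = 4.12403 ≈ 4.124
(b) vₚ² = GM (2/rₚ − 1/a) = 2.615 × 10^17 × (2.04666 × 10^-9 − 3.99425 × 10^-10) = 4.30753 × 10^8 m²/s²;  vₚ = 20754.6 m/s ≈ 20.75 km/s
(c) vₐ² = GM (2/rₐ − 1/a) = 2.615 × 10^17 × (4.96278 × 10^-10 − 3.99425 × 10^-10) = 2.53271 × 10^7 m²/s²;  vₐ = 5032.6 m/s ≈ 5.033 km/s
(d) 2a = 5.0072 × 10^9 m;  ε = −GM/(2a) = -5.22248 × 10^7 J/kg ≈ -52.22 MJ/kg
(e) a = 2.5036 × 10^9 m ≈ 2.504 Gm

Final answer:
(a) velocity ratio vₚ/vₐ = 4.124
(b) velocity at periapsis vₚ = 20.75 km/s
(c) velocity at apoapsis vₐ = 5.033 km/s
(d) specific energy ε = -52.22 MJ/kg
(e) semi-major axis a = 2.504 Gm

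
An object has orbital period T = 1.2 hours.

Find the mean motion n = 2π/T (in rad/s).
T = 1.2 hours = 4320 s
n = 2π / 4320 s = 0.00145444 rad/s ≈ 0.001454 rad/s

Final answer: n = 0.001454 rad/s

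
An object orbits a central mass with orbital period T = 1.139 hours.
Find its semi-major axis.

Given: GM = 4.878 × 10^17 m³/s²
T = 1.139 hours = 4100.4 s
GM = 4.878 × 10^17 m³/s²
Kepler's third law: a³ = GM T² / (4π²)
T² = 1.68133 × 10^7 s²
a³ = (4.878 × 10^17) × (1.68133 × 10^7) / (4π²) = 2.07747 × 10^23 m³
a = (a³)^(1/3) = 5.92259 × 10^7 m ≈ 5.923 × 10^7 m

Final answer: 5.923 × 10^7 m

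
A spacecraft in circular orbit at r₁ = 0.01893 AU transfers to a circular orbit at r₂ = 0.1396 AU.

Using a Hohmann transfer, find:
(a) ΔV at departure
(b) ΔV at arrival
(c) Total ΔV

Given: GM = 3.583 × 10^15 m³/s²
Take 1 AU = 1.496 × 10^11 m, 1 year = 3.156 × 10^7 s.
r₁ = 0.01893 AU = 2.83193 × 10^9 m
r₂ = 0.1396 AU = 2.08842 × 10^10 m
GM = 3.583 × 10^15 m³/s²
Transfer ellipse: a_t = (r₁ + r₂)/2 = 1.1858 × 10^10 m
Circular speed at r₁: v₁ = √(GM/r₁) = 1124.82 m/s
Transfer speed at r₁ (periapsis): v₁ₜ = √(GM(2/r₁ − 1/a_t)) = 1492.74 m/s
(a) ΔV₁ = v₁ₜ − v₁ = 367.922 m/s ≈ 367.9 m/s
Circular speed at r₂: v₂ = √(GM/r₂) = 414.205 m/s
Transfer speed at r₂ (apoapsis): v₂ₜ = √(GM(2/r₂ − 1/a_t)) = 202.418 m/s
(b) ΔV₂ = v₂ − v₂ₜ = 211.786 m/s ≈ 211.8 m/s
(c) ΔV_total = ΔV₁ + ΔV₂ = 579.709 m/s ≈ 0.1223 AU/year

Final answer:
(a) ΔV₁ = 367.9 m/s
(b) ΔV₂ = 211.8 m/s
(c) ΔV_total = 0.1223 AU/year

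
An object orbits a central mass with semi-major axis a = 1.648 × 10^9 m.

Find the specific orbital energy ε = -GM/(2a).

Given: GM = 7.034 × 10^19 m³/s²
a = 1.648 × 10^9 m
GM = 7.034 × 10^19 m³/s²
2a = 3.296 × 10^9 m
ε = −GM/(2a) = -2.1341 × 10^10 J/kg ≈ -21.34 GJ/kg

Final answer: -21.34 GJ/kg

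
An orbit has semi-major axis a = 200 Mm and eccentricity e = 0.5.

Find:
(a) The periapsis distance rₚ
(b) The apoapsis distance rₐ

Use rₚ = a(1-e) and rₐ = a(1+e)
a = 200 Mm = 2 × 10^8 m
e = 0.5:  1 − e = 0.5,  1 + e = 1.5
(a) rₚ = a(1 − e) = 2 × 10^8 m × 0.5 = 1 × 10^8 m ≈ 100 Mm
(b) rₐ = a(1 + e) = 2 × 10^8 m × 1.5 = 3 × 10^8 m ≈ 300 Mm

Final answer:
(a) rₚ = 100 Mm
(b) rₐ = 300 Mm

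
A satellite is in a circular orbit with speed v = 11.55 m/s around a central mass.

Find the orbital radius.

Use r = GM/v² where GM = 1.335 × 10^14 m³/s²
v = 11.55 m/s
GM = 1.335 × 10^14 m³/s²
v² = 133.403 m²/s²
r = GM/v² = (1.335 × 10^14) / 133.403 = 1.00073 × 10^12 m ≈ 1.001 Tm

Final answer: 1.001 Tm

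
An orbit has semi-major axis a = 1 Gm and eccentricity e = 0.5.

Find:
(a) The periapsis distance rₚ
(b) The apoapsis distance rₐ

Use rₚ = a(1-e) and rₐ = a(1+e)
a = 1 Gm = 1 × 10^9 m
e = 0.5:  1 − e = 0.5,  1 + e = 1.5
(a) rₚ = a(1 − e) = 1 × 10^9 m × 0.5 = 5 × 10^8 m ≈ 500 Mm
(b) rₐ = a(1 + e) = 1 × 10^9 m × 1.5 = 1.5 × 10^9 m ≈ 1.5 Gm

Final answer:
(a) rₚ = 500 Mm
(b) rₐ = 1.5 Gm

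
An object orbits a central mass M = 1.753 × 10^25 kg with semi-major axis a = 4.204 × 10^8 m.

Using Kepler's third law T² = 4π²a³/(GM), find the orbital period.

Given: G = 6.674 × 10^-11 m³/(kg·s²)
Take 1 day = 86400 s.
M = 1.753 × 10^25 kg
GM = G × M = 6.674 × 10^-11 × 1.753 × 10^25 = 1.16995 × 10^15 m³/s²
a = 4.204 × 10^8 m
a³ = 7.42999 × 10^25 m³
T = 2π √(a³/GM) = 2π √((7.42999 × 10^25) / (1.16995 × 10^15)) = 2π × 252005 s
T = 1.5834 × 10^6 s ≈ 18.33 days

Final answer: 18.33 days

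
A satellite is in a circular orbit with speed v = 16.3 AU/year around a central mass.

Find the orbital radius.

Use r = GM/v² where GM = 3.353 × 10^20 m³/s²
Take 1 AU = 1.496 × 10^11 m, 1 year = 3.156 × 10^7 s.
v = 16.3 AU/year = 77264.9 m/s
GM = 3.353 × 10^20 m³/s²
v² = 5.96986 × 10^9 m²/s²
r = GM/v² = (3.353 × 10^20) / (5.96986 × 10^9) = 5.61654 × 10^10 m ≈ 0.3754 AU

Final answer: 0.3754 AU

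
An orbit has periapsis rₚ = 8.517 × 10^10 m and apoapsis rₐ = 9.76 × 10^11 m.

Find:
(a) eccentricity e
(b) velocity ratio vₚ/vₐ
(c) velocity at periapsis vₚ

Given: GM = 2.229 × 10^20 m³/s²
rₚ = 8.517 × 10^10 m
rₐ = 9.76 × 10^11 m
GM = 2.229 × 10^20 m³/s²
a = (rₚ + rₐ)/2 = 5.30585 × 10^11 m
e = (rₐ − rₚ)/(rₐ + rₚ) = (8.9083 × 10^11) / (1.06117 × 10^12) = 0.839479
(a) e = 0.839479 ≈ 0.8395
(b) vₚ/vₐ = rₐ/rₚ (angular momentum) = (9.76 × 10^11) / (8.517 × 10^10) = 11.4594 ≈ 11.46
(c) vₚ² = GM (2/rₚ − 1/a) = 2.229 × 10^20 × (2.34824 × 10^-11 − 1.88471 × 10^-12) = 4.81414 × 10^9 m²/s²;  vₚ = 69384 m/s ≈ 69.38 km/s

Final answer:
(a) eccentricity e = 0.8395
(b) velocity ratio vₚ/vₐ = 11.46
(c) velocity at periapsis vₚ = 69.38 km/s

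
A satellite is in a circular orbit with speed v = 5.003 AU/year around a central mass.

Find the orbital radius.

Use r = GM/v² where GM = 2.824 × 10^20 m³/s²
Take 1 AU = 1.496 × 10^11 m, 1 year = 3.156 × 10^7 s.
v = 5.003 AU/year = 23715.1 m/s
GM = 2.824 × 10^20 m³/s²
v² = 5.62406 × 10^8 m²/s²
r = GM/v² = (2.824 × 10^20) / (5.62406 × 10^8) = 5.02128 × 10^11 m ≈ 3.356 AU

Final answer: 3.356 AU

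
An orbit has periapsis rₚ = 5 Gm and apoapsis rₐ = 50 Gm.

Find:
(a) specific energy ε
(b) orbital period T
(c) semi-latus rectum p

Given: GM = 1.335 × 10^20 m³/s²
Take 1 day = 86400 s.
rₚ = 5 Gm = 5 × 10^9 m
rₐ = 50 Gm = 5 × 10^10 m
GM = 1.335 × 10^20 m³/s²
a = (rₚ + rₐ)/2 = 2.75 × 10^10 m
e = (rₐ − rₚ)/(rₐ + rₚ) = (4.5 × 10^10) / (5.5 × 10^10) = 0.818182
(a) 2a = 5.5 × 10^10 m;  ε = −GM/(2a) = -2.42727 × 10^9 J/kg ≈ -2.427 GJ/kg
(b) a³ = 2.07969 × 10^31 m³;  T = 2π √(a³/GM) = 2π × 394692 s = 2.47992 × 10^6 s ≈ 28.7 days
(c) 1 − e² = 0.330579;  p = a(1 − e²) = 2.75 × 10^10 × 0.330579 = 9.09091 × 10^9 m ≈ 9.091 Gm

Final answer:
(a) specific energy ε = -2.427 GJ/kg
(b) orbital period T = 28.7 days
(c) semi-latus rectum p = 9.091 Gm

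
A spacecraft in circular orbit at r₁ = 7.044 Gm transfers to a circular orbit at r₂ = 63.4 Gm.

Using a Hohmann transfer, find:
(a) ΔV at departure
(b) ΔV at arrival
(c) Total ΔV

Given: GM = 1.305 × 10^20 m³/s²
r₁ = 7.044 Gm = 7.044 × 10^9 m
r₂ = 63.4 Gm = 6.34 × 10^10 m
GM = 1.305 × 10^20 m³/s²
Transfer ellipse: a_t = (r₁ + r₂)/2 = 3.5222 × 10^10 m
Circular speed at r₁: v₁ = √(GM/r₁) = 136112 m/s
Transfer speed at r₁ (periapsis): v₁ₜ = √(GM(2/r₁ − 1/a_t)) = 182614 m/s
(a) ΔV₁ = v₁ₜ − v₁ = 46501.9 m/s ≈ 46.5 km/s
Circular speed at r₂: v₂ = √(GM/r₂) = 45369.1 m/s
Transfer speed at r₂ (apoapsis): v₂ₜ = √(GM(2/r₂ − 1/a_t)) = 20289.1 m/s
(b) ΔV₂ = v₂ − v₂ₜ = 25080 m/s ≈ 25.08 km/s
(c) ΔV_total = ΔV₁ + ΔV₂ = 71581.9 m/s ≈ 71.58 km/s

Final answer:
(a) ΔV₁ = 46.5 km/s
(b) ΔV₂ = 25.08 km/s
(c) ΔV_total = 71.58 km/s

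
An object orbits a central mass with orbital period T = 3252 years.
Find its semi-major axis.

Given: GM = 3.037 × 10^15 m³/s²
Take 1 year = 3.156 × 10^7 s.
T = 3252 years = 1.02633 × 10^11 s
GM = 3.037 × 10^15 m³/s²
Kepler's third law: a³ = GM T² / (4π²)
T² = 1.05336 × 10^22 s²
a³ = (3.037 × 10^15) × (1.05336 × 10^22) / (4π²) = 8.10327 × 10^35 m³
a = (a³)^(1/3) = 9.32295 × 10^11 m ≈ 932.3 Gm

Final answer: 932.3 Gm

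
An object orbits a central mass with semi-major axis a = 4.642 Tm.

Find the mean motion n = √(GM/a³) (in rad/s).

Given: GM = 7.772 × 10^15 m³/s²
a = 4.642 Tm = 4.642 × 10^12 m
GM = 7.772 × 10^15 m³/s²
a³ = 1.00027 × 10^38 m³
GM/a³ = (7.772 × 10^15) / (1.00027 × 10^38) = 7.76993 × 10^-23 s⁻²
n = √(GM/a³) = 8.81472 × 10^-12 rad/s ≈ 8.815 × 10^-12 rad/s

Final answer: n = 8.815 × 10^-12 rad/s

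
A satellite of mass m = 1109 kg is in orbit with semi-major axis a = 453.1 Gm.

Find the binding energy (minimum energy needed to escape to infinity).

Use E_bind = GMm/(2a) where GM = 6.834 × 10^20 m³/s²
a = 453.1 Gm = 4.531 × 10^11 m
GM = 6.834 × 10^20 m³/s²
m = 1109 kg
GMm = 6.834 × 10^20 × 1109 = 7.57891 × 10^23 m³·kg/s²
2a = 9.062 × 10^11 m
E_bind = GMm/(2a) = 8.36339 × 10^11 J ≈ 836.3 GJ

Final answer: 836.3 GJ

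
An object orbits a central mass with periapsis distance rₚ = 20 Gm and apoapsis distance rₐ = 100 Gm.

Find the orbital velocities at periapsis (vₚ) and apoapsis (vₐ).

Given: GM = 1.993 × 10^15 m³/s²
rₚ = 20 Gm = 2 × 10^10 m
rₐ = 100 Gm = 1 × 10^11 m
GM = 1.993 × 10^15 m³/s²
a = (rₚ + rₐ)/2 = 6 × 10^10 m
Vis-viva: v² = GM (2/r − 1/a)
vₚ² = 1.993 × 10^15 × (1 × 10^-10 − 1.66667 × 10^-11) = 166083 m²/s²
vₚ = 407.533 m/s ≈ 407.5 m/s
vₐ² = 1.993 × 10^15 × (2 × 10^-11 − 1.66667 × 10^-11) = 6643.33 m²/s²
vₐ = 81.5066 m/s ≈ 81.51 m/s

Final answer: vₚ = 407.5 m/s, vₐ = 81.51 m/s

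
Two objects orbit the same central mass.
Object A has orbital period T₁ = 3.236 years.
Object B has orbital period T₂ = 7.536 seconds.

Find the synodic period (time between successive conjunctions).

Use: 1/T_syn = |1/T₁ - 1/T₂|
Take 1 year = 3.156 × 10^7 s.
T₁ = 3.236 years = 1.02128 × 10^8 s
T₂ = 7.536 seconds
1/T₁ = 9.79162 × 10^-9 s⁻¹
1/T₂ = 0.132696 s⁻¹
|1/T₁ − 1/T₂| = 0.132696 s⁻¹
T_syn = 1 / |1/T₁ − 1/T₂| = 7.536 s ≈ 7.536 seconds

Final answer: T_syn = 7.536 seconds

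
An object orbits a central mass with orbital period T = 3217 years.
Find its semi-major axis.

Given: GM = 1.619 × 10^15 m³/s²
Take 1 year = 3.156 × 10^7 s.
T = 3217 years = 1.01529 × 10^11 s
GM = 1.619 × 10^15 m³/s²
Kepler's third law: a³ = GM T² / (4π²)
T² = 1.0308 × 10^22 s²
a³ = (1.619 × 10^15) × (1.0308 × 10^22) / (4π²) = 4.2273 × 10^35 m³
a = (a³)^(1/3) = 7.50506 × 10^11 m ≈ 7.505 × 10^11 m

Final answer: 7.505 × 10^11 m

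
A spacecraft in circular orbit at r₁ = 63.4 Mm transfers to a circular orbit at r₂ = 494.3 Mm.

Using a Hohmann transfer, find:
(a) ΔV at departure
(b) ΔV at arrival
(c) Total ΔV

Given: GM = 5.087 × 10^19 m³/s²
r₁ = 63.4 Mm = 6.34 × 10^7 m
r₂ = 494.3 Mm = 4.943 × 10^8 m
GM = 5.087 × 10^19 m³/s²
Transfer ellipse: a_t = (r₁ + r₂)/2 = 2.7885 × 10^8 m
Circular speed at r₁: v₁ = √(GM/r₁) = 895749 m/s
Transfer speed at r₁ (periapsis): v₁ₜ = √(GM(2/r₁ − 1/a_t)) = 1.1926 × 10^6 m/s
(a) ΔV₁ = v₁ₜ − v₁ = 296855 m/s ≈ 296.9 km/s
Circular speed at r₂: v₂ = √(GM/r₂) = 320801 m/s
Transfer speed at r₂ (apoapsis): v₂ₜ = √(GM(2/r₂ − 1/a_t)) = 152966 m/s
(b) ΔV₂ = v₂ − v₂ₜ = 167835 m/s ≈ 167.8 km/s
(c) ΔV_total = ΔV₁ + ΔV₂ = 464690 m/s ≈ 464.7 km/s

Final answer:
(a) ΔV₁ = 296.9 km/s
(b) ΔV₂ = 167.8 km/s
(c) ΔV_total = 464.7 km/s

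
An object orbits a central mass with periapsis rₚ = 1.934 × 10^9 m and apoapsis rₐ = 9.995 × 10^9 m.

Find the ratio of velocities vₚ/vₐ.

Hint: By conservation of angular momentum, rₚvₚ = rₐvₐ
rₚ = 1.934 × 10^9 m
rₐ = 9.995 × 10^9 m
rₚvₚ = rₐvₐ  ⇒  vₚ/vₐ = rₐ/rₚ
vₚ/vₐ = (9.995 × 10^9) / (1.934 × 10^9) = 5.16805

Final answer: vₚ/vₐ = 5.168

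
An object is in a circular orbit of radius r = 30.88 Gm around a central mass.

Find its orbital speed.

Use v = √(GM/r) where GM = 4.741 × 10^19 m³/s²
r = 30.88 Gm = 3.088 × 10^10 m
GM = 4.741 × 10^19 m³/s²
GM/r = (4.741 × 10^19) / (3.088 × 10^10) = 1.5353 × 10^9 m²/s²
v = √(GM/r) = 39182.9 m/s ≈ 39.18 km/s

Final answer: 39.18 km/s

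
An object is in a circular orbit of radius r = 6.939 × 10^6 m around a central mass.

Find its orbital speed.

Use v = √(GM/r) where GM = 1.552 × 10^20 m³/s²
r = 6.939 × 10^6 m
GM = 1.552 × 10^20 m³/s²
GM/r = (1.552 × 10^20) / (6.939 × 10^6) = 2.23663 × 10^13 m²/s²
v = √(GM/r) = 4.72931 × 10^6 m/s ≈ 4729 km/s

Final answer: 4729 km/s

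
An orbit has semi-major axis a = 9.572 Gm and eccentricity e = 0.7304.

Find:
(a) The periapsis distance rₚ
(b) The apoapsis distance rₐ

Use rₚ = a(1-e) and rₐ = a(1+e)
a = 9.572 Gm = 9.572 × 10^9 m
e = 0.7304:  1 − e = 0.2696,  1 + e = 1.7304
(a) rₚ = a(1 − e) = 9.572 × 10^9 m × 0.2696 = 2.58061 × 10^9 m ≈ 2.581 Gm
(b) rₐ = a(1 + e) = 9.572 × 10^9 m × 1.7304 = 1.65634 × 10^10 m ≈ 16.56 Gm

Final answer:
(a) rₚ = 2.581 Gm
(b) rₐ = 16.56 Gm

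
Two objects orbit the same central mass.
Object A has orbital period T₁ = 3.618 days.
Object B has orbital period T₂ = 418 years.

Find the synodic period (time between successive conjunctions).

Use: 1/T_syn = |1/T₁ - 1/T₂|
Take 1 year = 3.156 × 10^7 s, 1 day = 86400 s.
T₁ = 3.618 days = 312595 s
T₂ = 418 years = 1.31921 × 10^10 s
1/T₁ = 3.19903 × 10^-6 s⁻¹
1/T₂ = 7.58031 × 10^-11 s⁻¹
|1/T₁ − 1/T₂| = 3.19895 × 10^-6 s⁻¹
T_syn = 1 / |1/T₁ − 1/T₂| = 312603 s ≈ 3.618 days

Final answer: T_syn = 3.618 days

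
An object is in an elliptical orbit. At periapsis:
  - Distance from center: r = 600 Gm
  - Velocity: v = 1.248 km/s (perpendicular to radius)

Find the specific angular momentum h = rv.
r = 600 Gm = 6 × 10^11 m
v = 1.248 km/s = 1248 m/s
h = rv = 6 × 10^11 × 1248 = 7.488 × 10^14 m²/s ≈ 7.488 × 10^14 m²/s

Final answer: h = 7.488 × 10^14 m²/s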